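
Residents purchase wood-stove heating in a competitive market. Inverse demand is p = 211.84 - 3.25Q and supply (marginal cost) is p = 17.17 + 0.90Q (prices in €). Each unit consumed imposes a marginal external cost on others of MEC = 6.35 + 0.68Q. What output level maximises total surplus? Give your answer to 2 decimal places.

Social marginal benefit = demand − MEC = 205.49 - 3.93Q.
Set SMB = MC: 205.49 - 3.93Q = 17.17 + 0.90Q → Q* = 38.9896.

Q* = 38.99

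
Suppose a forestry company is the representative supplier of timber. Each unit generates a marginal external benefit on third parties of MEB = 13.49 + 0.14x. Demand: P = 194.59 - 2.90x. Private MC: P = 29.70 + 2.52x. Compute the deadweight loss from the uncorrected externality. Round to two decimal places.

DWL = 29.83

Market equilibrium (private): 29.70 + 2.52x = 194.59 - 2.90x → x_m = 30.4225.
Social marginal cost = private MC − MEB = 16.21 + 2.38x.
Set SMC = demand: 16.21 + 2.38x = 194.59 - 2.90x → x* = 33.7841.
Between x* and x_m the wedge demand − SMC runs linearly from 0 to MEB(x_m), so the loss is a triangle.
DWL = ½ × 3.3616 × 17.7492 = 29.8329.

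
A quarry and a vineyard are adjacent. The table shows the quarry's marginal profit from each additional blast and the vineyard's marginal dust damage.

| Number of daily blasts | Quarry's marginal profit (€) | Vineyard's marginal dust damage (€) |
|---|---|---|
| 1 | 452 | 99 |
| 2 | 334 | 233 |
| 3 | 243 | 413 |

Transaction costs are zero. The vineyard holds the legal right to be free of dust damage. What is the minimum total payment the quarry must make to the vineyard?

€332

Efficient level: marginal profit ≥ marginal dust damage through level 2, so k* = 2.
With the vineyard holding the right, the quarry must at least compensate total damage at k*: 99 + 233 = 332.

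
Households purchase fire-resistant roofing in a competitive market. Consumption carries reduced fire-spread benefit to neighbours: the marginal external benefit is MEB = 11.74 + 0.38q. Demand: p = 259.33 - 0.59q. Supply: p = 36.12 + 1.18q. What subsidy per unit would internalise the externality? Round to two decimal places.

Social marginal benefit = demand + MEB = 271.07 - 0.21q.
Set SMB = MC: 271.07 - 0.21q = 36.12 + 1.18q → q* = 169.0288.
The Pigouvian subsidy equals MEB at q*: 11.74 + 0.38×169.0288 = 75.9709.

subsidy = 75.97 per unit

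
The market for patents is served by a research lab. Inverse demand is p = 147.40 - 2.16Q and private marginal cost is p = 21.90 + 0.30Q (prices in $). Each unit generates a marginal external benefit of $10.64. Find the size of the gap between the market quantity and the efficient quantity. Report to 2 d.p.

Market equilibrium (private): 21.90 + 0.30Q = 147.40 - 2.16Q → Q_m = 51.0163.
Social marginal cost = private MC − MEB = 11.26 + 0.30Q.
Set SMC = demand: 11.26 + 0.30Q = 147.40 - 2.16Q → Q* = 55.3415.
Gap = |51.0163 − 55.3415| = 4.3252.

4.33 units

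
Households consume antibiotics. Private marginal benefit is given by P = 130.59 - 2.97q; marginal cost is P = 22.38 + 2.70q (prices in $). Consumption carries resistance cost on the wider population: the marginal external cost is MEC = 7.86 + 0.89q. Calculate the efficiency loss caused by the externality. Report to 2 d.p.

DWL = $47.05

Market equilibrium (private): 22.38 + 2.70q = 130.59 - 2.97q → q_m = 19.0847.
Social marginal benefit = demand − MEC = 122.73 - 3.86q.
Set SMB = MC: 122.73 - 3.86q = 22.38 + 2.70q → q* = 15.2973.
Height of the DWL triangle at q_m is MC(q_m) − SMB(q_m) = MEC(q_m) = 24.8453.
DWL = ½ × 3.7874 × 24.8453 = 47.0495.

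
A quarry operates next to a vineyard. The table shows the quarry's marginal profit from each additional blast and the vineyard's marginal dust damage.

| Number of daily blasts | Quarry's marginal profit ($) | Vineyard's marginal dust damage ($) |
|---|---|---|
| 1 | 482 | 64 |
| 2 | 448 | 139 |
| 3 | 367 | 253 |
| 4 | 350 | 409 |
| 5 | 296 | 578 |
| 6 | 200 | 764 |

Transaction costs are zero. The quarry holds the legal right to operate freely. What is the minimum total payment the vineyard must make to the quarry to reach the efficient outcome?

$846

Left alone the quarry would choose level 6 (marginal profit stays positive).
Efficient level: k* = 3 (marginal profit ≥ marginal dust damage through 3).
The vineyard must at least cover the quarry's forgone profit from cutting 6→3: 350 + 296 + 200 = 846.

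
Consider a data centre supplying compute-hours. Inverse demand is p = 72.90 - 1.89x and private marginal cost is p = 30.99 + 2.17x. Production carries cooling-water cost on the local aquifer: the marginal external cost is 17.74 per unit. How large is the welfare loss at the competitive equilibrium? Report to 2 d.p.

Market equilibrium (private): 30.99 + 2.17x = 72.90 - 1.89x → x_m = 10.3227.
Social marginal cost = private MC + MEC = 48.73 + 2.17x.
Set SMC = demand: 48.73 + 2.17x = 72.90 - 1.89x → x* = 5.9532.
The loss is the area between SMC and demand from x* to x_m; with linear curves that's a triangle of height MEC(x_m).
DWL = ½ × 4.3695 × 17.7400 = 38.7575.

DWL = 38.76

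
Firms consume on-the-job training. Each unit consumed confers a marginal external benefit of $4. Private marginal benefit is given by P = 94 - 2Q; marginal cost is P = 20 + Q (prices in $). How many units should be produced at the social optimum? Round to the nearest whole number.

Q* = 26

Social marginal benefit = demand + MEB = 98 - 2Q.
Set SMB = MC: 98 - 2Q = 20 + Q → Q* = 26.0000.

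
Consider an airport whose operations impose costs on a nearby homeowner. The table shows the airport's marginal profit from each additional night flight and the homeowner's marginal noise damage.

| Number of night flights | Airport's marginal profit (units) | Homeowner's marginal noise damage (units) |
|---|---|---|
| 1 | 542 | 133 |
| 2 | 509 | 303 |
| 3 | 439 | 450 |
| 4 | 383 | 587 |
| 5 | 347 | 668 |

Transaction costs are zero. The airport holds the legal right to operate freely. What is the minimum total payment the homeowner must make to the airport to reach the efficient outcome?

Left alone the airport would choose level 5 (marginal profit stays positive).
Efficient level: k* = 2 (marginal profit ≥ marginal noise damage through 2).
The homeowner must at least cover the airport's forgone profit from cutting 5→2: 439 + 383 + 347 = 1169.

1169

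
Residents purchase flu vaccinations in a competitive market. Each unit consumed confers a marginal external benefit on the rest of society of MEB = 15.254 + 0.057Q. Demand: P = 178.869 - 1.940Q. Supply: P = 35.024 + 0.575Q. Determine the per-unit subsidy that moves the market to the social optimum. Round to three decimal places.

Social marginal benefit = demand + MEB = 194.123 - 1.883Q.
Set SMB = MC: 194.123 - 1.883Q = 35.024 + 0.575Q → Q* = 64.7270.
The Pigouvian subsidy equals MEB at Q*: 15.254 + 0.057×64.7270 = 18.9434.

subsidy = 18.943 per unit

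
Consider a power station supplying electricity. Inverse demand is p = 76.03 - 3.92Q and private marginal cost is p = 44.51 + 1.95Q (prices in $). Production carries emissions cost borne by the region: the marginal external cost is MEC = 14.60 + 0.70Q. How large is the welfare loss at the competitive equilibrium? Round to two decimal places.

DWL = $25.65

Market equilibrium (private): 44.51 + 1.95Q = 76.03 - 3.92Q → Q_m = 5.3697.
Social marginal cost = private MC + MEC = 59.11 + 2.65Q.
Set SMC = demand: 59.11 + 2.65Q = 76.03 - 3.92Q → Q* = 2.5753.
The loss is the area between SMC and demand from Q* to Q_m; with linear curves that's a triangle of height MEC(Q_m).
DWL = ½ × 2.7944 × 18.3588 = 25.6509.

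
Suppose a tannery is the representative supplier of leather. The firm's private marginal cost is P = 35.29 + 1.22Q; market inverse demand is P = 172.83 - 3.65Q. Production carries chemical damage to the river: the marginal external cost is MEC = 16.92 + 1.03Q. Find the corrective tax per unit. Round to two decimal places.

tax = 37.98 per unit

Social marginal cost = private MC + MEC = 52.21 + 2.25Q.
Set SMC = demand: 52.21 + 2.25Q = 172.83 - 3.65Q → Q* = 20.4441.
The Pigouvian tax equals MEC at Q*: 16.92 + 1.03×20.4441 = 37.9774.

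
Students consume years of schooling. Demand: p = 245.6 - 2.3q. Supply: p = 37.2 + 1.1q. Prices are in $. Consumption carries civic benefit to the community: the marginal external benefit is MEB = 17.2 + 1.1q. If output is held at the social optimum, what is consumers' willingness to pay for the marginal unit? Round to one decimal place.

Social marginal benefit = demand + MEB = 262.8 - 1.2q.
Set SMB = MC: 262.8 - 1.2q = 37.2 + 1.1q → q* = 98.0870.
Consumer price on the demand curve at q*: 245.6 − 2.3×98.0870 = 19.9999.

P = $20.0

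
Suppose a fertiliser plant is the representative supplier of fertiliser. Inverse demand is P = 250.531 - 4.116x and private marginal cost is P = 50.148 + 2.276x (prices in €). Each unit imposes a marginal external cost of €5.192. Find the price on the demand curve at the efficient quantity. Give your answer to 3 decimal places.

Social marginal cost = private MC + MEC = 55.340 + 2.276x.
Set SMC = demand: 55.340 + 2.276x = 250.531 - 4.116x → x* = 30.5368.
Consumer price on the demand curve at x*: 250.531 − 4.116×30.5368 = 124.8415.

P = €124.842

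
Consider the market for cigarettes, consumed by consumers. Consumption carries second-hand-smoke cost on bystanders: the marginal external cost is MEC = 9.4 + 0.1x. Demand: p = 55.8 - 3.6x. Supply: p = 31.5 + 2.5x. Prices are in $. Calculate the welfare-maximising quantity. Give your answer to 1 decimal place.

Social marginal benefit = demand − MEC = 46.4 - 3.7x.
Set SMB = MC: 46.4 - 3.7x = 31.5 + 2.5x → x* = 2.4032.

x* = 2.4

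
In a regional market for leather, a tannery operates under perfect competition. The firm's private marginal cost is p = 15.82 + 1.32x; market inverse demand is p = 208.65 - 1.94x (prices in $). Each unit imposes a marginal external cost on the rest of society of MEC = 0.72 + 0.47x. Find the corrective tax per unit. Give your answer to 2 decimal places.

Social marginal cost = private MC + MEC = 16.54 + 1.79x.
Set SMC = demand: 16.54 + 1.79x = 208.65 - 1.94x → x* = 51.5040.
The Pigouvian tax equals MEC at x*: 0.72 + 0.47×51.5040 = 24.9269.

tax = $24.93 per unit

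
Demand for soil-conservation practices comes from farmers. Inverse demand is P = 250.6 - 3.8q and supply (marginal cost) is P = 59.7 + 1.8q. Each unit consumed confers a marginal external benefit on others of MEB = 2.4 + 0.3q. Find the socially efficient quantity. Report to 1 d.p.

q* = 36.5

Social marginal benefit = demand + MEB = 253.0 - 3.5q.
Set SMB = MC: 253.0 - 3.5q = 59.7 + 1.8q → q* = 36.4717.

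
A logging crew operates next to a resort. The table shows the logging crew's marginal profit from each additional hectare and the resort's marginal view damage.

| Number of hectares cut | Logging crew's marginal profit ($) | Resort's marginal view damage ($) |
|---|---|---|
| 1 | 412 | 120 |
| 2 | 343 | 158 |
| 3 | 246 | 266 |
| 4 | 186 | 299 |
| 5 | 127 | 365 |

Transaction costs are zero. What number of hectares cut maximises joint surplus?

Bargaining reaches the level where marginal profit last exceeds marginal view damage.
That holds through level 2 (343 ≥ 158) but not at 3 (246 < 266).

2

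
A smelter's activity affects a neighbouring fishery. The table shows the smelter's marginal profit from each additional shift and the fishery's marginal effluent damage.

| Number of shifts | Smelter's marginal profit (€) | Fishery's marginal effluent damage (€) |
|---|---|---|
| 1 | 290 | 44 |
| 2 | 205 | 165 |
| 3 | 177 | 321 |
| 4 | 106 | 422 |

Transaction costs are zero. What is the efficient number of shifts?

Bargaining reaches the level where marginal profit last exceeds marginal effluent damage.
That holds through level 2 (205 ≥ 165) but not at 3 (177 < 321).

2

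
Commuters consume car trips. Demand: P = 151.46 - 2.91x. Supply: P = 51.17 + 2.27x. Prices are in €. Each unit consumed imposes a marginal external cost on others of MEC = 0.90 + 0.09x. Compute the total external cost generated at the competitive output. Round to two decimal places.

€34.29

Market equilibrium (private): 51.17 + 2.27x = 151.46 - 2.91x → x_m = 19.3610.
Total external cost = ∫₀^{x_m} (0.90 + 0.09x) dx = 0.90×19.3610 + ½×0.09×19.3610² = 34.2931.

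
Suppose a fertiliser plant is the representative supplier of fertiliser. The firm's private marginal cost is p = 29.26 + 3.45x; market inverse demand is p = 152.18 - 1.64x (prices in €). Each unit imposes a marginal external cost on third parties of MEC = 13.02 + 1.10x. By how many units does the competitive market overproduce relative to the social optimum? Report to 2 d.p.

6.39 units

Market equilibrium (private): 29.26 + 3.45x = 152.18 - 1.64x → x_m = 24.1493.
Social marginal cost = private MC + MEC = 42.28 + 4.55x.
Set SMC = demand: 42.28 + 4.55x = 152.18 - 1.64x → x* = 17.7544.
Gap = |24.1493 − 17.7544| = 6.3949.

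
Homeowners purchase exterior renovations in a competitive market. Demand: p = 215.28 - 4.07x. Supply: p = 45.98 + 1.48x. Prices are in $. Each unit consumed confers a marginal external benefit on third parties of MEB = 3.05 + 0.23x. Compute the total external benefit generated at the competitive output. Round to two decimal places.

Market equilibrium (private): 45.98 + 1.48x = 215.28 - 4.07x → x_m = 30.5045.
Total external benefit = ∫₀^{x_m} (3.05 + 0.23x) dx = 3.05×30.5045 + ½×0.23×30.5045² = 200.0490.

$200.05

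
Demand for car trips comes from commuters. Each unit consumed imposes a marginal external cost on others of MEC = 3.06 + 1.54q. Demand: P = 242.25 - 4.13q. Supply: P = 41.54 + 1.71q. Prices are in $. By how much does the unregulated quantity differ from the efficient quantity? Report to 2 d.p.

7.59 units

Market equilibrium (private): 41.54 + 1.71q = 242.25 - 4.13q → q_m = 34.3682.
Social marginal benefit = demand − MEC = 239.19 - 5.67q.
Set SMB = MC: 239.19 - 5.67q = 41.54 + 1.71q → q* = 26.7818.
Gap = |34.3682 − 26.7818| = 7.5864.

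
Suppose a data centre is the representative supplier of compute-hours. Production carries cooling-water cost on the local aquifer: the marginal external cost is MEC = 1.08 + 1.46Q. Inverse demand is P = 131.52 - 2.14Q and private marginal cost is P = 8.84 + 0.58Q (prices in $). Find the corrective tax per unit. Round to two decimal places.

tax = $43.55 per unit

Social marginal cost = private MC + MEC = 9.92 + 2.04Q.
Set SMC = demand: 9.92 + 2.04Q = 131.52 - 2.14Q → Q* = 29.0909.
The Pigouvian tax equals MEC at Q*: 1.08 + 1.46×29.0909 = 43.5527.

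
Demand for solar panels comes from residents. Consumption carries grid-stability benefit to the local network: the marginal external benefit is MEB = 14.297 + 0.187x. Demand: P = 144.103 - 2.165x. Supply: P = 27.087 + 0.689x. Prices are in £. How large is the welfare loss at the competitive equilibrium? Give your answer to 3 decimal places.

Market equilibrium (private): 27.087 + 0.689x = 144.103 - 2.165x → x_m = 41.0007.
Social marginal benefit = demand + MEB = 158.400 - 1.978x.
Set SMB = MC: 158.400 - 1.978x = 27.087 + 0.689x → x* = 49.2362.
Height of the DWL triangle at x_m is SMB(x_m) − MC(x_m) = MEB(x_m) = 21.9641.
DWL = ½ × 8.2355 × 21.9641 = 90.4427.

DWL = £90.443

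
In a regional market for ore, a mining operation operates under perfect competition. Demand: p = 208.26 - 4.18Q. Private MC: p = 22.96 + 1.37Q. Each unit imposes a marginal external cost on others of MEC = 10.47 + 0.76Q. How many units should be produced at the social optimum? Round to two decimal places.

Social marginal cost = private MC + MEC = 33.43 + 2.13Q.
Set SMC = demand: 33.43 + 2.13Q = 208.26 - 4.18Q → Q* = 27.7068.

Q* = 27.71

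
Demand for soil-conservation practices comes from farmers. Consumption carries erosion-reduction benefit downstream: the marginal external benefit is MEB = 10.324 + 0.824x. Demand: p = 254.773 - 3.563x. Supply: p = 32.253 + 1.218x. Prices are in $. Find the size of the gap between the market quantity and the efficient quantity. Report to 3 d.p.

12.301 units

Market equilibrium (private): 32.253 + 1.218x = 254.773 - 3.563x → x_m = 46.5426.
Social marginal benefit = demand + MEB = 265.097 - 2.739x.
Set SMB = MC: 265.097 - 2.739x = 32.253 + 1.218x → x* = 58.8436.
Gap = |46.5426 − 58.8436| = 12.3010.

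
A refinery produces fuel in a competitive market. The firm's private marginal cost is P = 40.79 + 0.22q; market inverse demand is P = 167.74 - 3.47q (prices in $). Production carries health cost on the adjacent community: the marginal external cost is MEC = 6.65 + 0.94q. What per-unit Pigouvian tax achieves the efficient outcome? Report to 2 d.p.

Social marginal cost = private MC + MEC = 47.44 + 1.16q.
Set SMC = demand: 47.44 + 1.16q = 167.74 - 3.47q → q* = 25.9827.
The Pigouvian tax equals MEC at q*: 6.65 + 0.94×25.9827 = 31.0737.

tax = $31.07 per unit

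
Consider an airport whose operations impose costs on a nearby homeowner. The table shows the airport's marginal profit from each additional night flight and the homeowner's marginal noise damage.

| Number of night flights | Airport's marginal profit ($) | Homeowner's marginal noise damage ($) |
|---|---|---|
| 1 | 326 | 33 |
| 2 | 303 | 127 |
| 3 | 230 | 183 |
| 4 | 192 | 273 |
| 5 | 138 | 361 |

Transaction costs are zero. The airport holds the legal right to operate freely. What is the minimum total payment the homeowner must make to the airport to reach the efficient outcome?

$330

Left alone the airport would choose level 5 (marginal profit stays positive).
Efficient level: k* = 3 (marginal profit ≥ marginal noise damage through 3).
The homeowner must at least cover the airport's forgone profit from cutting 5→3: 192 + 138 = 330.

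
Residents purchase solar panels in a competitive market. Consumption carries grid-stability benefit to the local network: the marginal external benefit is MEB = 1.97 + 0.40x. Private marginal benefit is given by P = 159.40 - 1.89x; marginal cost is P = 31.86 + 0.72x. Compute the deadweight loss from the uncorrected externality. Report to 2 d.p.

DWL = 104.74

Market equilibrium (private): 31.86 + 0.72x = 159.40 - 1.89x → x_m = 48.8659.
Social marginal benefit = demand + MEB = 161.37 - 1.49x.
Set SMB = MC: 161.37 - 1.49x = 31.86 + 0.72x → x* = 58.6018.
Height of the DWL triangle at x_m is SMB(x_m) − MC(x_m) = MEB(x_m) = 21.5164.
DWL = ½ × 9.7359 × 21.5164 = 104.7408.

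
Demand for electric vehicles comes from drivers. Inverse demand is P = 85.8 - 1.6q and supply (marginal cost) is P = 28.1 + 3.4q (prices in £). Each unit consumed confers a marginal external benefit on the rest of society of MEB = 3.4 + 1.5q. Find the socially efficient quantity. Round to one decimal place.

q* = 17.5

Social marginal benefit = demand + MEB = 89.2 - 0.1q.
Set SMB = MC: 89.2 - 0.1q = 28.1 + 3.4q → q* = 17.4571.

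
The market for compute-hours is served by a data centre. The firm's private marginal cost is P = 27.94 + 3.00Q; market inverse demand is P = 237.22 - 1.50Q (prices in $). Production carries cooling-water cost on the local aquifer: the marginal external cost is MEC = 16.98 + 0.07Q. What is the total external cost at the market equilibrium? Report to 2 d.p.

$865.38

Market equilibrium (private): 27.94 + 3.00Q = 237.22 - 1.50Q → Q_m = 46.5067.
Total external cost = ∫₀^{Q_m} (16.98 + 0.07Q) dQ = 16.98×46.5067 + ½×0.07×46.5067² = 865.3843.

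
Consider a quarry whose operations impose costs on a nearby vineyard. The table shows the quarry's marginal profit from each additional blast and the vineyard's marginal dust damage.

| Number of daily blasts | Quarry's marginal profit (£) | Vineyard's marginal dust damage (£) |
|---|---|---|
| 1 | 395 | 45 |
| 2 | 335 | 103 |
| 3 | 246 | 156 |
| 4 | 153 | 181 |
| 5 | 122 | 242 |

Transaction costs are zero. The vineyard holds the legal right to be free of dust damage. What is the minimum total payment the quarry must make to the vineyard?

Efficient level: marginal profit ≥ marginal dust damage through level 3, so k* = 3.
With the vineyard holding the right, the quarry must at least compensate total damage at k*: 45 + 103 + 156 = 304.

£304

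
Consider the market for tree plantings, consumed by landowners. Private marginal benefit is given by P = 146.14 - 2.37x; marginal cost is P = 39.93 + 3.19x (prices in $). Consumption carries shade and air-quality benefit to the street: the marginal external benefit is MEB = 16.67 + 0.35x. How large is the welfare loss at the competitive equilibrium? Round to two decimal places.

Market equilibrium (private): 39.93 + 3.19x = 146.14 - 2.37x → x_m = 19.1025.
Social marginal benefit = demand + MEB = 162.81 - 2.02x.
Set SMB = MC: 162.81 - 2.02x = 39.93 + 3.19x → x* = 23.5854.
The welfare-loss triangle has base |x_m − x*| and height MEB(x_m) (the vertical gap between SMB and MC is zero at x* and MEB at x_m).
DWL = ½ × 4.4829 × 23.3559 = 52.3511.

DWL = $52.35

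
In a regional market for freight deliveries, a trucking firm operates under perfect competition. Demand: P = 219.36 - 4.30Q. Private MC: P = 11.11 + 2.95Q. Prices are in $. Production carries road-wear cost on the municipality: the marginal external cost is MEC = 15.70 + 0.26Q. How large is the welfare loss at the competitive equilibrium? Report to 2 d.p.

Market equilibrium (private): 11.11 + 2.95Q = 219.36 - 4.30Q → Q_m = 28.7241.
Social marginal cost = private MC + MEC = 26.81 + 3.21Q.
Set SMC = demand: 26.81 + 3.21Q = 219.36 - 4.30Q → Q* = 25.6391.
Between Q* and Q_m the wedge SMC − demand runs linearly from 0 to MEC(Q_m), so the loss is a triangle.
DWL = ½ × 3.0850 × 23.1683 = 35.7371.

DWL = $35.74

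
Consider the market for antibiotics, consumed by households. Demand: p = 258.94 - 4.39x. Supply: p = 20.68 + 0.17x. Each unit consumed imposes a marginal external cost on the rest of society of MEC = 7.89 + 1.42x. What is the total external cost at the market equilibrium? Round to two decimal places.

Market equilibrium (private): 20.68 + 0.17x = 258.94 - 4.39x → x_m = 52.2500.
Total external cost = ∫₀^{x_m} (7.89 + 1.42x) dx = 7.89×52.2500 + ½×1.42×52.2500² = 2350.5969.

2350.60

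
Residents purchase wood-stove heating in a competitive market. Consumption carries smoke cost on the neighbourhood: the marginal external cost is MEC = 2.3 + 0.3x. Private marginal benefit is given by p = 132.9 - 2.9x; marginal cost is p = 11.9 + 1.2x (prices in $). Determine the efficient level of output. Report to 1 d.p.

Social marginal benefit = demand − MEC = 130.6 - 3.2x.
Set SMB = MC: 130.6 - 3.2x = 11.9 + 1.2x → x* = 26.9773.

x* = 27.0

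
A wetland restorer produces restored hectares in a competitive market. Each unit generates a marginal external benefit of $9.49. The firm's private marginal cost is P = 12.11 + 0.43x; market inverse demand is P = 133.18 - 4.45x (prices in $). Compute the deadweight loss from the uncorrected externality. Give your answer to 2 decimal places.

DWL = $9.23

Market equilibrium (private): 12.11 + 0.43x = 133.18 - 4.45x → x_m = 24.8094.
Social marginal cost = private MC − MEB = 2.62 + 0.43x.
Set SMC = demand: 2.62 + 0.43x = 133.18 - 4.45x → x* = 26.7541.
The loss is the area between SMC and demand from x* to x_m; with linear curves that's a triangle of height MEB(x_m).
DWL = ½ × 1.9447 × 9.4900 = 9.2276.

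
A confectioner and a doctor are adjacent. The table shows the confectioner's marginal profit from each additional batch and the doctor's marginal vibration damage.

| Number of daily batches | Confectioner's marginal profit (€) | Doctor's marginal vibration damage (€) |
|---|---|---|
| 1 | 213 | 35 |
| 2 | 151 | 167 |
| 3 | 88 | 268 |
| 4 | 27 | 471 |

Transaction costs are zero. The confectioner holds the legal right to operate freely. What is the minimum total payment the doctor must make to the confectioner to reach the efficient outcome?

Left alone the confectioner would choose level 4 (marginal profit stays positive).
Efficient level: k* = 1 (marginal profit ≥ marginal vibration damage through 1).
The doctor must at least cover the confectioner's forgone profit from cutting 4→1: 151 + 88 + 27 = 266.

€266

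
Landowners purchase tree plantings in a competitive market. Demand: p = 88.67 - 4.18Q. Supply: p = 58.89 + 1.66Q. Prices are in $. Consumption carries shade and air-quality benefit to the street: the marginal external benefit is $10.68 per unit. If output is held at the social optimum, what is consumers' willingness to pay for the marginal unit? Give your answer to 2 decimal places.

P = $59.71

Social marginal benefit = demand + MEB = 99.35 - 4.18Q.
Set SMB = MC: 99.35 - 4.18Q = 58.89 + 1.66Q → Q* = 6.9281.
Consumer price on the demand curve at Q*: 88.67 − 4.18×6.9281 = 59.7105.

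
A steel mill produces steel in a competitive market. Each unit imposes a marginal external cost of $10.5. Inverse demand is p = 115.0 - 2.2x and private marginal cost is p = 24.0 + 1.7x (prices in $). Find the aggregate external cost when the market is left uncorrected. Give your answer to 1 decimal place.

$245.0

Market equilibrium (private): 24.0 + 1.7x = 115.0 - 2.2x → x_m = 23.3333.
Total external cost = MEC × x_m = 10.5 × 23.3333 = 244.9997.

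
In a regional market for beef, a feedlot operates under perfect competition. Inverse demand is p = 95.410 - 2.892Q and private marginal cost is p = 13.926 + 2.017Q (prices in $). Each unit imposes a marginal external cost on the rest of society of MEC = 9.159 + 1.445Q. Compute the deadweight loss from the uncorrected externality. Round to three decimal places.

DWL = $86.446

Market equilibrium (private): 13.926 + 2.017Q = 95.410 - 2.892Q → Q_m = 16.5989.
Social marginal cost = private MC + MEC = 23.085 + 3.462Q.
Set SMC = demand: 23.085 + 3.462Q = 95.410 - 2.892Q → Q* = 11.3826.
Height of the DWL triangle at Q_m is SMC(Q_m) − demand(Q_m) = MEC(Q_m) = 33.1444.
DWL = ½ × 5.2163 × 33.1444 = 86.4456.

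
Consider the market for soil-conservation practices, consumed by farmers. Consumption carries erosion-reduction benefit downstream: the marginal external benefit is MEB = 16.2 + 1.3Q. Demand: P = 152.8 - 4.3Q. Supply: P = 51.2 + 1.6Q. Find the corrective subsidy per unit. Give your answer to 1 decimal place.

subsidy = 49.5 per unit

Social marginal benefit = demand + MEB = 169.0 - 3.0Q.
Set SMB = MC: 169.0 - 3.0Q = 51.2 + 1.6Q → Q* = 25.6087.
The Pigouvian subsidy equals MEB at Q*: 16.2 + 1.3×25.6087 = 49.4913.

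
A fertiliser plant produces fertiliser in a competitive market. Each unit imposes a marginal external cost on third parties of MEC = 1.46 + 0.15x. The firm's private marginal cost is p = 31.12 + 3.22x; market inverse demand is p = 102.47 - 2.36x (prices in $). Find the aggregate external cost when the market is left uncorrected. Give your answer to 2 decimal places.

$30.93

Market equilibrium (private): 31.12 + 3.22x = 102.47 - 2.36x → x_m = 12.7867.
Total external cost = ∫₀^{x_m} (1.46 + 0.15x) dx = 1.46×12.7867 + ½×0.15×12.7867² = 30.9311.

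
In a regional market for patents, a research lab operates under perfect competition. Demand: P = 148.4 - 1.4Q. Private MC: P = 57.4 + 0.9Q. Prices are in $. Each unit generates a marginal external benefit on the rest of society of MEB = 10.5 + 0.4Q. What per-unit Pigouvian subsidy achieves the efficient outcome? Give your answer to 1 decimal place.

subsidy = $31.9 per unit

Social marginal cost = private MC − MEB = 46.9 + 0.5Q.
Set SMC = demand: 46.9 + 0.5Q = 148.4 - 1.4Q → Q* = 53.4211.
The Pigouvian subsidy equals MEB at Q*: 10.5 + 0.4×53.4211 = 31.8684.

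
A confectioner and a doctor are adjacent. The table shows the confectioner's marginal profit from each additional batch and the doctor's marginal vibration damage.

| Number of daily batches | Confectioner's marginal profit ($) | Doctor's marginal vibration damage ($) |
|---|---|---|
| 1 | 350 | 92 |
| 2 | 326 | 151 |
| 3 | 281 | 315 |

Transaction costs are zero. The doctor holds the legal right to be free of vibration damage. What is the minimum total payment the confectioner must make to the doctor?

$243

Efficient level: marginal profit ≥ marginal vibration damage through level 2, so k* = 2.
With the doctor holding the right, the confectioner must at least compensate total damage at k*: 92 + 151 = 243.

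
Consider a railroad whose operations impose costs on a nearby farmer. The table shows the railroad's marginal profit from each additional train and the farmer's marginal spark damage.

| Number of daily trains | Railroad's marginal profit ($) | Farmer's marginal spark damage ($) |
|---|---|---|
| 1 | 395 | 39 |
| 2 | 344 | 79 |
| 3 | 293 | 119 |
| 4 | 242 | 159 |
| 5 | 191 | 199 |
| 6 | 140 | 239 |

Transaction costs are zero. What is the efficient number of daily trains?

4

Bargaining reaches the level where marginal profit last exceeds marginal spark damage.
That holds through level 4 (242 ≥ 159) but not at 5 (191 < 199).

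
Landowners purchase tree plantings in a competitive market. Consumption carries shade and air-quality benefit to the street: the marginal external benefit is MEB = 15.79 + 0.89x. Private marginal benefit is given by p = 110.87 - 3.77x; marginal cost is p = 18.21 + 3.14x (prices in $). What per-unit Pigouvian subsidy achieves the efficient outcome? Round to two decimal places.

Social marginal benefit = demand + MEB = 126.66 - 2.88x.
Set SMB = MC: 126.66 - 2.88x = 18.21 + 3.14x → x* = 18.0150.
The Pigouvian subsidy equals MEB at x*: 15.79 + 0.89×18.0150 = 31.8234.

subsidy = $31.82 per unit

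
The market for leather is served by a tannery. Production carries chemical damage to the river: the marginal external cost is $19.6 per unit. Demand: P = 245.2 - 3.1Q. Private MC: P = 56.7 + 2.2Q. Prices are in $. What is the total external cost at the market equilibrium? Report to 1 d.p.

Market equilibrium (private): 56.7 + 2.2Q = 245.2 - 3.1Q → Q_m = 35.5660.
Total external cost = MEC × Q_m = 19.6 × 35.5660 = 697.0936.

$697.1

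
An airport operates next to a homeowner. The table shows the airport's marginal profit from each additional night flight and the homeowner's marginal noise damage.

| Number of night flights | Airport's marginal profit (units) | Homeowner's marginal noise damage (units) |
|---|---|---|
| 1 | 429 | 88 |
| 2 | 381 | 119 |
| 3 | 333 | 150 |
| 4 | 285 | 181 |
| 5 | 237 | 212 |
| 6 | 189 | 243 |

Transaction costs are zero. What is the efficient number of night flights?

5

Bargaining reaches the level where marginal profit last exceeds marginal noise damage.
That holds through level 5 (237 ≥ 212) but not at 6 (189 < 243).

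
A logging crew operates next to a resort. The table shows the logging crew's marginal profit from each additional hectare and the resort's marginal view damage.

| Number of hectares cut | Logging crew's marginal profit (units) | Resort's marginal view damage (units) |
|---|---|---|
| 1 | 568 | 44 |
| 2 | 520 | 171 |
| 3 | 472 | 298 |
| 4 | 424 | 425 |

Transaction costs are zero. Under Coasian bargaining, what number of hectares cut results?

3

Bargaining reaches the level where marginal profit last exceeds marginal view damage.
That holds through level 3 (472 ≥ 298) but not at 4 (424 < 425).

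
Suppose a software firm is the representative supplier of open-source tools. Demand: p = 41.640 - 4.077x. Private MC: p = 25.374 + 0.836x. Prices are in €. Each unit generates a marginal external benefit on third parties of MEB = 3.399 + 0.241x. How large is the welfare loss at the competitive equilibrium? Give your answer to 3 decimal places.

DWL = €1.885

Market equilibrium (private): 25.374 + 0.836x = 41.640 - 4.077x → x_m = 3.3108.
Social marginal cost = private MC − MEB = 21.975 + 0.595x.
Set SMC = demand: 21.975 + 0.595x = 41.640 - 4.077x → x* = 4.2091.
The loss is the area between SMC and demand from x* to x_m; with linear curves that's a triangle of height MEB(x_m).
DWL = ½ × 0.8983 × 4.1969 = 1.8850.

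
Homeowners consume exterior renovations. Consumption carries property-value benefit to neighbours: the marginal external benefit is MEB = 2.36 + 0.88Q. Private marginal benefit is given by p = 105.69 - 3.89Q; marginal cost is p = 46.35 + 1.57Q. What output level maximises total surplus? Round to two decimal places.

Q* = 13.47

Social marginal benefit = demand + MEB = 108.05 - 3.01Q.
Set SMB = MC: 108.05 - 3.01Q = 46.35 + 1.57Q → Q* = 13.4716.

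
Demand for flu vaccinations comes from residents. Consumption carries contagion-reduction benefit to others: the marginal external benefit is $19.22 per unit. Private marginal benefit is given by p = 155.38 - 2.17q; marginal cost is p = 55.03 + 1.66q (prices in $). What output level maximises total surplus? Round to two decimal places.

q* = 31.22

Social marginal benefit = demand + MEB = 174.60 - 2.17q.
Set SMB = MC: 174.60 - 2.17q = 55.03 + 1.66q → q* = 31.2193.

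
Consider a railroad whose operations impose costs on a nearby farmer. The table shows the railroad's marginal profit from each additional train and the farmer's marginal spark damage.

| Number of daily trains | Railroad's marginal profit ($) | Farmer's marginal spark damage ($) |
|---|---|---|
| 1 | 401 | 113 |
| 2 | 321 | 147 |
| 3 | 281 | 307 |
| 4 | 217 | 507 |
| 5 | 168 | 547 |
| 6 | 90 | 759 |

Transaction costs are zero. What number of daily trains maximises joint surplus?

Bargaining reaches the level where marginal profit last exceeds marginal spark damage.
That holds through level 2 (321 ≥ 147) but not at 3 (281 < 307).

2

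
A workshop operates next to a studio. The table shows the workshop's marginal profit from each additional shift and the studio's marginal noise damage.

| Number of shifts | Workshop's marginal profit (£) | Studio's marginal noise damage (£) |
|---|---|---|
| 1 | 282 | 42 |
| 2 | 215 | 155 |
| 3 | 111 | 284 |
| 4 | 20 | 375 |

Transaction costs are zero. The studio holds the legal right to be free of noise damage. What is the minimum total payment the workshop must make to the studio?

£197

Efficient level: marginal profit ≥ marginal noise damage through level 2, so k* = 2.
With the studio holding the right, the workshop must at least compensate total damage at k*: 42 + 155 = 197.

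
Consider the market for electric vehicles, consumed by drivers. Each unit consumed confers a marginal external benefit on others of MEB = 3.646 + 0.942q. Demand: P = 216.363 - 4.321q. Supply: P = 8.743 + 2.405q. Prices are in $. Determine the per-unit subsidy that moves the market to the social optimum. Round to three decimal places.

subsidy = $38.053 per unit

Social marginal benefit = demand + MEB = 220.009 - 3.379q.
Set SMB = MC: 220.009 - 3.379q = 8.743 + 2.405q → q* = 36.5259.
The Pigouvian subsidy equals MEB at q*: 3.646 + 0.942×36.5259 = 38.0534.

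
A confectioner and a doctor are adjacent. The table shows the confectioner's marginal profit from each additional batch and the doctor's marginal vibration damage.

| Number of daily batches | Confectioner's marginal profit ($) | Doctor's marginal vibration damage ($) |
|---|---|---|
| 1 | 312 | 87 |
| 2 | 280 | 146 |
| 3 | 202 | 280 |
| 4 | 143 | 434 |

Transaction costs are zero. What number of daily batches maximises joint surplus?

2

Bargaining reaches the level where marginal profit last exceeds marginal vibration damage.
That holds through level 2 (280 ≥ 146) but not at 3 (202 < 280).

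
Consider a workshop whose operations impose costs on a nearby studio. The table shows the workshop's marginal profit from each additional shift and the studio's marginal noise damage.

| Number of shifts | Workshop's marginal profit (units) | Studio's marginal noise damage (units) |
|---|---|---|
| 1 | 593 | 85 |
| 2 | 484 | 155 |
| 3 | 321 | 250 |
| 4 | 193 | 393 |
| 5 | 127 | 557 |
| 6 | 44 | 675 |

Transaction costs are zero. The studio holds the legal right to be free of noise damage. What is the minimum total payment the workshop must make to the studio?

490

Efficient level: marginal profit ≥ marginal noise damage through level 3, so k* = 3.
With the studio holding the right, the workshop must at least compensate total damage at k*: 85 + 155 + 250 = 490.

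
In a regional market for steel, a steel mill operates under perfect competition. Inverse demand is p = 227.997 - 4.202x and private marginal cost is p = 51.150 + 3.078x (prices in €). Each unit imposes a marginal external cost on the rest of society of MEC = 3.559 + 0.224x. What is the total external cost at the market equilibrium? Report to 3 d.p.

Market equilibrium (private): 51.150 + 3.078x = 227.997 - 4.202x → x_m = 24.2922.
Total external cost = ∫₀^{x_m} (3.559 + 0.224x) dx = 3.559×24.2922 + ½×0.224×24.2922² = 152.5484.

€152.548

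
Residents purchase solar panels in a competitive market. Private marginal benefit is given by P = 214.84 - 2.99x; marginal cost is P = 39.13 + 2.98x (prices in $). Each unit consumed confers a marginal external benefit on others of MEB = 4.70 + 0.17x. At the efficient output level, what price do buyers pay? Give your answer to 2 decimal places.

Social marginal benefit = demand + MEB = 219.54 - 2.82x.
Set SMB = MC: 219.54 - 2.82x = 39.13 + 2.98x → x* = 31.1052.
Consumer price on the demand curve at x*: 214.84 − 2.99×31.1052 = 121.8355.

P = $121.84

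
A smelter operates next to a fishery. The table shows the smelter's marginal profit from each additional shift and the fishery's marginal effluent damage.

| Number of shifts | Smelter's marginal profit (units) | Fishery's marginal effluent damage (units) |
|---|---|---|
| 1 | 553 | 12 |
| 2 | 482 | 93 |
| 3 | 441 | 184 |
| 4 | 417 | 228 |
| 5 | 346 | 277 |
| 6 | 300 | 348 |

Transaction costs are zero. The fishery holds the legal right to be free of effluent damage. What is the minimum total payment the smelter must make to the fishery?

Efficient level: marginal profit ≥ marginal effluent damage through level 5, so k* = 5.
With the fishery holding the right, the smelter must at least compensate total damage at k*: 12 + 93 + 184 + 228 + 277 = 794.

794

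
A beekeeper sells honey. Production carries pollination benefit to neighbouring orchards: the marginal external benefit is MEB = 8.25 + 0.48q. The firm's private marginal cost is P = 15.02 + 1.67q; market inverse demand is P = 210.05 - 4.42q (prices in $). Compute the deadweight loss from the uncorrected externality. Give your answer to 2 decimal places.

DWL = $49.73

Market equilibrium (private): 15.02 + 1.67q = 210.05 - 4.42q → q_m = 32.0246.
Social marginal cost = private MC − MEB = 6.77 + 1.19q.
Set SMC = demand: 6.77 + 1.19q = 210.05 - 4.42q → q* = 36.2353.
Between q* and q_m the wedge demand − SMC runs linearly from 0 to MEB(q_m), so the loss is a triangle.
DWL = ½ × 4.2107 × 23.6218 = 49.7322.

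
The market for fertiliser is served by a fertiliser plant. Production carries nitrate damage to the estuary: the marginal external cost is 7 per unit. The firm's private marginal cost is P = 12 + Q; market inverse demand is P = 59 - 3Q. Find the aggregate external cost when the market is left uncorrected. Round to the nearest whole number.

82

Market equilibrium (private): 12 + Q = 59 - 3Q → Q_m = 11.7500.
Total external cost = MEC × Q_m = 7 × 11.7500 = 82.2500.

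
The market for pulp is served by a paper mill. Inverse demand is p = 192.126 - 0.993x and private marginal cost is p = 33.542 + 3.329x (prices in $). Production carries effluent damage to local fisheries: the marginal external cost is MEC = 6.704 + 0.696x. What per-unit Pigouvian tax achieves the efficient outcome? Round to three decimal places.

Social marginal cost = private MC + MEC = 40.246 + 4.025x.
Set SMC = demand: 40.246 + 4.025x = 192.126 - 0.993x → x* = 30.2670.
The Pigouvian tax equals MEC at x*: 6.704 + 0.696×30.2670 = 27.7698.

tax = $27.770 per unit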